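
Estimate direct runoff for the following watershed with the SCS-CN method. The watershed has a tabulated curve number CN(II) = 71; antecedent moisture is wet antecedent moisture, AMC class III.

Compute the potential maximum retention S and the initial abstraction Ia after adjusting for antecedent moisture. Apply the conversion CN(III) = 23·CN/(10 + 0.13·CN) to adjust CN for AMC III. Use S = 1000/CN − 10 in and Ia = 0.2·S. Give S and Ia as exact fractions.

CN(III) from CN(II)=71: (23·71)/(10 + 0.13·71) = 163300/1923 ≈ 84.919
Retention S: 1000/CN − 10 with CN=84.919 → S = 2900/1633 ≈ 1.776 in
Ia = 0.2S: 0.2·1.776 = 0.355 in (exactly 580/1633)

S = 2900/1633 in ≈ 1.776 in; Ia = 580/1633 in ≈ 0.355 in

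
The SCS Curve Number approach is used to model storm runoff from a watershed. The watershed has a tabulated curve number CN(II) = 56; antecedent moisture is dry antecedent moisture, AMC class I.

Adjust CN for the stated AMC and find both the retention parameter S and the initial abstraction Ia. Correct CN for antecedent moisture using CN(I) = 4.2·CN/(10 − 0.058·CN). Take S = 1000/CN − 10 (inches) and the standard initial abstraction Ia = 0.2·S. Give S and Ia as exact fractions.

Adjust CN=56 to AMC I: 4.2·56/(10 − 0.058·56) → (1176/5) ÷ (844/125) = 7350/211 ≈ 34.834
S = 1000/(7350/211) − 10 = 2750/147 in ≈ 18.707 in
Ia = 0.2·(2750/147) = 550/147 in ≈ 3.741 in

S = 2750/147 in ≈ 18.707 in; Ia = 550/147 in ≈ 3.741 in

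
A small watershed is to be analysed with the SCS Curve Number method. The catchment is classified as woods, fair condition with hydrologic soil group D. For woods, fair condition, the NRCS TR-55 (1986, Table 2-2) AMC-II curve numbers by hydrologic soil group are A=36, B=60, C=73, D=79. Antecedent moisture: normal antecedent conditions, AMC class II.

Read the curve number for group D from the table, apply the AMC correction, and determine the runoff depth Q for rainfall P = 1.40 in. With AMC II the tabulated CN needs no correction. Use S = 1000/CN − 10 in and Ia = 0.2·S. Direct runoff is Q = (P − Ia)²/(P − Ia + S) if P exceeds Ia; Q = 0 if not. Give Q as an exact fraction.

NRCS table: woods, fair condition, soil group D → CN(II) = 79
AMC II — tabulated CN = 79 applies directly.
Retention S: 1000/CN − 10 with CN=79.000 → S = 210/79 ≈ 2.658 in
Initial abstraction Ia = S/5 = (210/79)/5 = 42/79 ≈ 0.532 in
Excess rainfall: 1.400 − 0.532 = 0.868 in; P > Ia so Q > 0
Q = (343/395)²/((343/395) + 210/79) = (117649/156025)/(1393/395) = 16807/78605 in ≈ 0.214 in

Q = 16807/78605 in ≈ 0.214 in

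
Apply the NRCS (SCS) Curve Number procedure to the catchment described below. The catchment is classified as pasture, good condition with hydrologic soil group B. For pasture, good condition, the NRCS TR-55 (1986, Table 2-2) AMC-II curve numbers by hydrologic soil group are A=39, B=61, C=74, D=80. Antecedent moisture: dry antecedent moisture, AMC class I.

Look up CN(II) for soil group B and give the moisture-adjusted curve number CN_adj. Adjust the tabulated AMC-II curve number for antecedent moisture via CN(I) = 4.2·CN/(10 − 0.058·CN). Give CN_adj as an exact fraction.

NRCS table: pasture, good condition, soil group B → CN(II) = 61
Dry (AMC I): CN(I) = 4.2·61/(10 − 0.058·61) = (1281/5)/(3231/500) = 42700/1077 ≈ 39.647

CN_adj = 42700/1077 ≈ 39.647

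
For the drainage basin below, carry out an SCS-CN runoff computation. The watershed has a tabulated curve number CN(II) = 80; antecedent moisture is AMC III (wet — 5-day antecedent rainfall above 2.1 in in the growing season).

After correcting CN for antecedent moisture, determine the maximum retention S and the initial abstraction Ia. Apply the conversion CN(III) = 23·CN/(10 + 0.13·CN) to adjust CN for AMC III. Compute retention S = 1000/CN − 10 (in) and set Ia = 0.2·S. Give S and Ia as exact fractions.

S = 25/23 in ≈ 1.087 in; Ia = 5/23 in ≈ 0.217 in

Adjust CN=80 to AMC III: 23·80/(10 + 0.13·80) → 1840 ÷ (102/5) = 4600/51 ≈ 90.196
S = 1000/(4600/51) − 10 = 25/23 in ≈ 1.087 in
Initial abstraction Ia = S/5 = (25/23)/5 = 5/23 ≈ 0.217 in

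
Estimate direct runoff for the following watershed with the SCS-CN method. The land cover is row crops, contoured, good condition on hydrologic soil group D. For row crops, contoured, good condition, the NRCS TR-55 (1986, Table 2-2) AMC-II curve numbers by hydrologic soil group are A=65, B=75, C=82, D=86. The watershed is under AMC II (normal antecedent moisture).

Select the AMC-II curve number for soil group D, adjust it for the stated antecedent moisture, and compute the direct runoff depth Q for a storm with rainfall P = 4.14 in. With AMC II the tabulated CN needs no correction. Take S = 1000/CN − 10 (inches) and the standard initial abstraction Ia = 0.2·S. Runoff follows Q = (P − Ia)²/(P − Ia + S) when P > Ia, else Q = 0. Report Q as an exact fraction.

NRCS table: row crops, contoured, good condition, soil group D → CN(II) = 86
CN(II) = 86; AMC II needs no correction.
Max retention: S = 1000/86 − 10 = 70/43 in (≈ 1.628 in)
Ia = 0.2S: 0.2·1.628 = 0.326 in (exactly 14/43)
Excess rainfall: 4.140 − 0.326 = 3.814 in; P > Ia so Q > 0
Q = (8201/2150)²/((8201/2150) + 70/43) = (67256401/4622500)/(11701/2150) = 67256401/25157150 in ≈ 2.673 in

Q = 67256401/25157150 in ≈ 2.673 in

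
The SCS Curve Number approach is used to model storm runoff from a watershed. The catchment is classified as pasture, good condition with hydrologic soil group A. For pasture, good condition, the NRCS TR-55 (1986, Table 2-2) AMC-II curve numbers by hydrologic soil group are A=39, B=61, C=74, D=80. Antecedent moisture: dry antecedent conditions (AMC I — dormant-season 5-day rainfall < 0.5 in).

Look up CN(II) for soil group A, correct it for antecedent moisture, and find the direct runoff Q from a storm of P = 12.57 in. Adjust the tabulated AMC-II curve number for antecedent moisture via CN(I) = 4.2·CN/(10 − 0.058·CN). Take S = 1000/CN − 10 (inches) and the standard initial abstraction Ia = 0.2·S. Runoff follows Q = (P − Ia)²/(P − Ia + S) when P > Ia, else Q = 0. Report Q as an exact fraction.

Q = 175965987289/284150657700 in ≈ 0.619 in

NRCS table: pasture, good condition, soil group A → CN(II) = 39
Adjust CN=39 to AMC I: 4.2·39/(10 − 0.058·39) → (819/5) ÷ (3869/500) = 81900/3869 ≈ 21.168
Retention S: 1000/CN − 10 with CN=21.168 → S = 30500/819 ≈ 37.241 in
Ia = 0.2S: 0.2·37.241 = 7.448 in (exactly 6100/819)
Excess rainfall: 12.570 − 7.448 = 5.122 in; P > Ia so Q > 0
Q = (419483/81900)²/((419483/81900) + 30500/819) = (175965987289/6707610000)/(3469483/81900) = 175965987289/284150657700 in ≈ 0.619 in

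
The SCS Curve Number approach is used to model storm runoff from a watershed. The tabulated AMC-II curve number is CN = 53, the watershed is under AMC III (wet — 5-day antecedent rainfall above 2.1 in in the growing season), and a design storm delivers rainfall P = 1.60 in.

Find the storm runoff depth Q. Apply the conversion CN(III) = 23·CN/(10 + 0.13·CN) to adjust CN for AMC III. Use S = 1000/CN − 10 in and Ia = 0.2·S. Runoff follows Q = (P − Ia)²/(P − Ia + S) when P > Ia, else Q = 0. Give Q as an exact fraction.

Q = 3190338/21753055 in ≈ 0.147 in

Wet (AMC III): CN(III) = 23·53/(10 + 0.13·53) = 1219/(1689/100) = 121900/1689 ≈ 72.173
Max retention: S = 1000/(121900/1689) − 10 = 4700/1219 in (≈ 3.856 in)
Ia = 0.2S: 0.2·3.856 = 0.771 in (exactly 940/1219)
Excess rainfall: 1.600 − 0.771 = 0.829 in; P > Ia so Q > 0
Q: (5052/6095)² ÷ (28552/6095) = 3190338/21753055 in (≈ 0.147 in)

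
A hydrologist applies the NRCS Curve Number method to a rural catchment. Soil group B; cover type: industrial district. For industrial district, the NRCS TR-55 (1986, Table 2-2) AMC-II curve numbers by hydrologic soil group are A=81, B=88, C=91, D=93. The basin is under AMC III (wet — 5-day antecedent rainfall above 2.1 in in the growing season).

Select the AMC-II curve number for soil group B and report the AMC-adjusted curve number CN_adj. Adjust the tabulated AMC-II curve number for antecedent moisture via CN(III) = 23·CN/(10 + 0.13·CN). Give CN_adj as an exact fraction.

CN_adj = 6325/67 ≈ 94.403

NRCS table: industrial district, soil group B → CN(II) = 88
Adjust CN=88 to AMC III: 23·88/(10 + 0.13·88) → 2024 ÷ (536/25) = 6325/67 ≈ 94.403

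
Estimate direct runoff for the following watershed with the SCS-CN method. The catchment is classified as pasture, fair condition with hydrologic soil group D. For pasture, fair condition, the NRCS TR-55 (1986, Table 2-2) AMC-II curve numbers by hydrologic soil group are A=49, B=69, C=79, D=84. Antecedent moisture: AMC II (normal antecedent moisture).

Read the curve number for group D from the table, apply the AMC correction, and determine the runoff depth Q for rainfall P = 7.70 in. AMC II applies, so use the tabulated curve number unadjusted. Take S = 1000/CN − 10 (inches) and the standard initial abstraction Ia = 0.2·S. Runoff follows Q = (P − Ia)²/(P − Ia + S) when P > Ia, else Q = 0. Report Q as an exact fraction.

NRCS table: pasture, fair condition, soil group D → CN(II) = 84
Average conditions: CN = 84 (no AMC adjustment).
Retention S: 1000/CN − 10 with CN=84.000 → S = 40/21 ≈ 1.905 in
Initial abstraction Ia = S/5 = (40/21)/5 = 8/21 ≈ 0.381 in
Excess rainfall: 7.700 − 0.381 = 7.319 in; P > Ia so Q > 0
Q = (1537/210)²/((1537/210) + 40/21) = (2362369/44100)/(1937/210) = 2362369/406770 in ≈ 5.808 in

Q = 2362369/406770 in ≈ 5.808 in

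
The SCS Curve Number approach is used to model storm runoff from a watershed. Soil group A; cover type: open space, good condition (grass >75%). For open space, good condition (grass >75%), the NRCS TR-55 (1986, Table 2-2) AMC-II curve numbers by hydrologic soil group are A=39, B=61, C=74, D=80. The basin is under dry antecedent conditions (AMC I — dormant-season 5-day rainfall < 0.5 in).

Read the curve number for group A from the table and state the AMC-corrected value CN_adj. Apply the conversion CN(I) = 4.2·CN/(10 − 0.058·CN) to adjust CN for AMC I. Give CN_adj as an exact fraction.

CN_adj = 81900/3869 ≈ 21.168

NRCS table: open space, good condition (grass >75%), soil group A → CN(II) = 39
CN(I) from CN(II)=39: (4.2·39)/(10 − 0.058·39) = 81900/3869 ≈ 21.168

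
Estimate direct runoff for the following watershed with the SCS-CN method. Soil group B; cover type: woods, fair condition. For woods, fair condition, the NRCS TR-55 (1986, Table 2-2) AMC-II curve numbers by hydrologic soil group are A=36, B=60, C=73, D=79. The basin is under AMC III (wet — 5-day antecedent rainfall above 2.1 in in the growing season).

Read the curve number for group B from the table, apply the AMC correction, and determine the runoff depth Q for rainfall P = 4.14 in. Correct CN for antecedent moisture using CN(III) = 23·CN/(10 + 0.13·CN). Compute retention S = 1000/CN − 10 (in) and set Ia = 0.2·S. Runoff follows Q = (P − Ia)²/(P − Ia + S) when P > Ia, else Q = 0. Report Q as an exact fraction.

Q = 150872089/76876350 in ≈ 1.963 in

NRCS table: woods, fair condition, soil group B → CN(II) = 60
CN(III) from CN(II)=60: (23·60)/(10 + 0.13·60) = 6900/89 ≈ 77.528
Retention S: 1000/CN − 10 with CN=77.528 → S = 200/69 ≈ 2.899 in
Ia = 0.2S: 0.2·2.899 = 0.580 in (exactly 40/69)
Since P=4.140 > Ia=0.580: effective rainfall P−Ia = 12283/3450 in
Runoff Q = (P−Ia)²/(P−Ia+S) = (3.560)²/(3.560+2.899) = 150872089/76876350 ≈ 1.963 in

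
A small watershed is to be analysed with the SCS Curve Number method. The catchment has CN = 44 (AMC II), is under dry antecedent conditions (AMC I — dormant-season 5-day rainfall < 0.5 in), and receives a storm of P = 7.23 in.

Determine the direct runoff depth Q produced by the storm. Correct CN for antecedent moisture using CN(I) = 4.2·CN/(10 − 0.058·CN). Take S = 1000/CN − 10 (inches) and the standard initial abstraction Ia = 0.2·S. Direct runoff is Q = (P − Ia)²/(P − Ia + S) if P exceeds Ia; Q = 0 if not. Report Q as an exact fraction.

Dry (AMC I): CN(I) = 4.2·44/(10 − 0.058·44) = (924/5)/(931/125) = 3300/133 ≈ 24.812
S = 1000/(3300/133) − 10 = 1000/33 in ≈ 30.303 in
Initial abstraction Ia = S/5 = (1000/33)/5 = 200/33 ≈ 6.061 in
Excess rainfall: 7.230 − 6.061 = 1.169 in; P > Ia so Q > 0
Runoff Q = (P−Ia)²/(P−Ia+S) = (1.169)²/(1.169+30.303) = 14891881/342734700 ≈ 0.043 in

Q = 14891881/342734700 in ≈ 0.043 in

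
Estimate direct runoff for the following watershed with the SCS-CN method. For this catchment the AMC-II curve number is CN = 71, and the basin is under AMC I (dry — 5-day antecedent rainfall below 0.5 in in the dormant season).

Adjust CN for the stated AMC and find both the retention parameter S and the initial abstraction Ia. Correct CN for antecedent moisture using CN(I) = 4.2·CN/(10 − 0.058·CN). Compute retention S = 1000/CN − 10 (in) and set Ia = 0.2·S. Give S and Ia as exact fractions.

CN(I) from CN(II)=71: (4.2·71)/(10 − 0.058·71) = 149100/2941 ≈ 50.697
Max retention: S = 1000/(149100/2941) − 10 = 14500/1491 in (≈ 9.725 in)
Ia = 0.2S: 0.2·9.725 = 1.945 in (exactly 2900/1491)

S = 14500/1491 in ≈ 9.725 in; Ia = 2900/1491 in ≈ 1.945 in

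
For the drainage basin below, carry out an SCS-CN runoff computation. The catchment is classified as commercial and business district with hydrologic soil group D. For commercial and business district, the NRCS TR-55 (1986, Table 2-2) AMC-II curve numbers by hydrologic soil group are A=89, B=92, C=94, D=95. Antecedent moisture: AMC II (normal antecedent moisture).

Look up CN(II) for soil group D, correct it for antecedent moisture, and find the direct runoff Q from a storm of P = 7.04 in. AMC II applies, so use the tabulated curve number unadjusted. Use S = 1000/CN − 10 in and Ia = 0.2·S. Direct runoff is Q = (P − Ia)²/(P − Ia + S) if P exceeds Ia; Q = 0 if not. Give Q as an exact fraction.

Q = 2712609/420850 in ≈ 6.446 in

NRCS table: commercial and business district, soil group D → CN(II) = 95
CN(II) = 95; AMC II needs no correction.
Retention S: 1000/CN − 10 with CN=95.000 → S = 10/19 ≈ 0.526 in
Ia = 0.2·(10/19) = 2/19 in ≈ 0.105 in
P − Ia = 7.040 − 0.105 = 3294/475 ≈ 6.935 in (> 0, runoff occurs)
Runoff Q = (P−Ia)²/(P−Ia+S) = (6.935)²/(6.935+0.526) = 2712609/420850 ≈ 6.446 in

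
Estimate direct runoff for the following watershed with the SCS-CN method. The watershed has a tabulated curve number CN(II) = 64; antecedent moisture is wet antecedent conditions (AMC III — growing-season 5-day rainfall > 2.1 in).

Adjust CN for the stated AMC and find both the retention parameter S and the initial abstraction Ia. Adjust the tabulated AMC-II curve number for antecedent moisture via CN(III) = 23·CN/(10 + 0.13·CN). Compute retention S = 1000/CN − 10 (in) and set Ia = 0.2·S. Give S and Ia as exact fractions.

CN(III) from CN(II)=64: (23·64)/(10 + 0.13·64) = 18400/229 ≈ 80.349
Max retention: S = 1000/(18400/229) − 10 = 225/92 in (≈ 2.446 in)
Ia = 0.2·(225/92) = 45/92 in ≈ 0.489 in

S = 225/92 in ≈ 2.446 in; Ia = 45/92 in ≈ 0.489 in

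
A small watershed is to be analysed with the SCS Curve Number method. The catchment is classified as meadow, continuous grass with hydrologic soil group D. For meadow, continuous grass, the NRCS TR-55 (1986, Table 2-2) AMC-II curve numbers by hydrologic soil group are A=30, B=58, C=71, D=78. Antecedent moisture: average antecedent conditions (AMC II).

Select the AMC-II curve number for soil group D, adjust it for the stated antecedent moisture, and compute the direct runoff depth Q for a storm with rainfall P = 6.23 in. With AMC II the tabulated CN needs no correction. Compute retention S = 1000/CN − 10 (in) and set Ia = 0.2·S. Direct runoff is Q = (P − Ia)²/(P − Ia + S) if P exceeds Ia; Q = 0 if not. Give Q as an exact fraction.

Q = 488277409/129078300 in ≈ 3.783 in

NRCS table: meadow, continuous grass, soil group D → CN(II) = 78
AMC II — tabulated CN = 78 applies directly.
Max retention: S = 1000/78 − 10 = 110/39 in (≈ 2.821 in)
Ia = 0.2·(110/39) = 22/39 in ≈ 0.564 in
Since P=6.230 > Ia=0.564: effective rainfall P−Ia = 22097/3900 in
Runoff Q = (P−Ia)²/(P−Ia+S) = (5.666)²/(5.666+2.821) = 488277409/129078300 ≈ 3.783 in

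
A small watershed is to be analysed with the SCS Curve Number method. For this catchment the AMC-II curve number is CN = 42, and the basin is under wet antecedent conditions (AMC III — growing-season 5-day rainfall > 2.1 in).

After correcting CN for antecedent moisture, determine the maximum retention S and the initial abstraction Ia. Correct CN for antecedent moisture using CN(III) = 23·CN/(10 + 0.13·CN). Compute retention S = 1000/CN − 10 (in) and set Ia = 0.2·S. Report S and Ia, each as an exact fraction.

S = 2900/483 in ≈ 6.004 in; Ia = 580/483 in ≈ 1.201 in

Adjust CN=42 to AMC III: 23·42/(10 + 0.13·42) → 966 ÷ (773/50) = 48300/773 ≈ 62.484
S = 1000/(48300/773) − 10 = 2900/483 in ≈ 6.004 in
Ia = 0.2S: 0.2·6.004 = 1.201 in (exactly 580/483)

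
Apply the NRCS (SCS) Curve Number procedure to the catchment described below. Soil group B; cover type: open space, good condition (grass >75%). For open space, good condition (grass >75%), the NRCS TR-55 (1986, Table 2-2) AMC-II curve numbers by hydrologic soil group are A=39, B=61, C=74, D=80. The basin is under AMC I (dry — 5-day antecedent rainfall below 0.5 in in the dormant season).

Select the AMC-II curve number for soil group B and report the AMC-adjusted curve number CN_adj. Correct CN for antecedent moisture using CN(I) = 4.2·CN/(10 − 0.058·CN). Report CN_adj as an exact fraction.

CN_adj = 42700/1077 ≈ 39.647

NRCS table: open space, good condition (grass >75%), soil group B → CN(II) = 61
CN(I) from CN(II)=61: (4.2·61)/(10 − 0.058·61) = 42700/1077 ≈ 39.647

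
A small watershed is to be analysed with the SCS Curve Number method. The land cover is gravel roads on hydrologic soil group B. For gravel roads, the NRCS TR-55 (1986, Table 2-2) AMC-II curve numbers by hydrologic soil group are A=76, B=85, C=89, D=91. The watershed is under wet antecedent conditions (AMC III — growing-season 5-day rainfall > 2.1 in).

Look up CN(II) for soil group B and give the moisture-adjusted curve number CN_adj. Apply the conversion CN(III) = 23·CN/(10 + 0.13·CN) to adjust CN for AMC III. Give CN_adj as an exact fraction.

NRCS table: gravel roads, soil group B → CN(II) = 85
CN(III) from CN(II)=85: (23·85)/(10 + 0.13·85) = 39100/421 ≈ 92.874

CN_adj = 39100/421 ≈ 92.874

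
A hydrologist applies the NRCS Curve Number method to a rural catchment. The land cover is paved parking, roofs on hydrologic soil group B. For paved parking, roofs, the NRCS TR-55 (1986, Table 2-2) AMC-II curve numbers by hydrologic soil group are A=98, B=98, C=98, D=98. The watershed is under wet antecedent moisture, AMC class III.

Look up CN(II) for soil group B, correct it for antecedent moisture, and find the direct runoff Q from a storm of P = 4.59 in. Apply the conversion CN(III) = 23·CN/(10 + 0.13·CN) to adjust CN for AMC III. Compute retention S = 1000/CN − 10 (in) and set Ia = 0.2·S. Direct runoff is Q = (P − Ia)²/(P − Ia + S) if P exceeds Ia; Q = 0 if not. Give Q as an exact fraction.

Q = 265526875849/59200521100 in ≈ 4.485 in

NRCS table: paved parking, roofs, soil group B → CN(II) = 98
CN(III) from CN(II)=98: (23·98)/(10 + 0.13·98) = 112700/1137 ≈ 99.120
Retention S: 1000/CN − 10 with CN=99.120 → S = 100/1127 ≈ 0.089 in
Ia = 0.2S: 0.2·0.089 = 0.018 in (exactly 20/1127)
P − Ia = 4.590 − 0.018 = 515293/112700 ≈ 4.572 in (> 0, runoff occurs)
Runoff Q = (P−Ia)²/(P−Ia+S) = (4.572)²/(4.572+0.089) = 265526875849/59200521100 ≈ 4.485 in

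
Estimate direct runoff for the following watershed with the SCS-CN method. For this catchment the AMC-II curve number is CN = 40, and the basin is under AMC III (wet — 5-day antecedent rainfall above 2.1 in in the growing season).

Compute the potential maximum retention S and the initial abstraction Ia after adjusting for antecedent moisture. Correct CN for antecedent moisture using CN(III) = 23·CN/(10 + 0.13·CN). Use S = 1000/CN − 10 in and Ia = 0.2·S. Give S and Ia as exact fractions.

Adjust CN=40 to AMC III: 23·40/(10 + 0.13·40) → 920 ÷ (76/5) = 1150/19 ≈ 60.526
S = 1000/(1150/19) − 10 = 150/23 in ≈ 6.522 in
Ia = 0.2S: 0.2·6.522 = 1.304 in (exactly 30/23)

S = 150/23 in ≈ 6.522 in; Ia = 30/23 in ≈ 1.304 in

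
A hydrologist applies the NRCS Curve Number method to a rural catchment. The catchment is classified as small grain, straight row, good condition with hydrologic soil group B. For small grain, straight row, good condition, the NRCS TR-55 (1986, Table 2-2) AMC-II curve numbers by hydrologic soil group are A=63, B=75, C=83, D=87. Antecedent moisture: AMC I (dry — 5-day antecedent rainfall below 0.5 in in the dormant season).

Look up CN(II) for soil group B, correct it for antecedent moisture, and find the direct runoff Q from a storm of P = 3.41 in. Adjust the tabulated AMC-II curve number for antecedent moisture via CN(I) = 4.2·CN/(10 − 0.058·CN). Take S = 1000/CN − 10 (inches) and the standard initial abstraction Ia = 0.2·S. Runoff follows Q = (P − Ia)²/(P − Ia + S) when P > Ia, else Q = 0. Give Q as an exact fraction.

Q = 131859289/387342900 in ≈ 0.340 in

NRCS table: small grain, straight row, good condition, soil group B → CN(II) = 75
CN(I) from CN(II)=75: (4.2·75)/(10 − 0.058·75) = 6300/113 ≈ 55.752
S = 1000/(6300/113) − 10 = 500/63 in ≈ 7.937 in
Ia = 0.2S: 0.2·7.937 = 1.587 in (exactly 100/63)
Excess rainfall: 3.410 − 1.587 = 1.823 in; P > Ia so Q > 0
Q = (11483/6300)²/((11483/6300) + 500/63) = (131859289/39690000)/(61483/6300) = 131859289/387342900 in ≈ 0.340 in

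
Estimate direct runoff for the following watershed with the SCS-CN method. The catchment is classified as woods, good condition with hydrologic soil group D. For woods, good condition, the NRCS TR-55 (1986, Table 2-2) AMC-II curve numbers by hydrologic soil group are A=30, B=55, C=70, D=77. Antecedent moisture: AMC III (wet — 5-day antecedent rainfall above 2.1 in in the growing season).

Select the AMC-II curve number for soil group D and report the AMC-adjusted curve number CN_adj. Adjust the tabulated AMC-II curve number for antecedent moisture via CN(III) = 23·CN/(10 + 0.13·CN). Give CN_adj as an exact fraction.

CN_adj = 7700/87 ≈ 88.506

NRCS table: woods, good condition, soil group D → CN(II) = 77
Wet (AMC III): CN(III) = 23·77/(10 + 0.13·77) = 1771/(2001/100) = 7700/87 ≈ 88.506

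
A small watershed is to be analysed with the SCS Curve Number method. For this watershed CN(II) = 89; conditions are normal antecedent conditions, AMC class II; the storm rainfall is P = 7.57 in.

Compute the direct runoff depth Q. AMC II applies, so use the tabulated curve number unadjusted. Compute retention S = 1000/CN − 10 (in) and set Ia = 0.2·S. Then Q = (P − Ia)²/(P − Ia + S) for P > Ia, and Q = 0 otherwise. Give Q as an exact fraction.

Q = 4247519929/677939700 in ≈ 6.265 in

AMC II — tabulated CN = 89 applies directly.
Max retention: S = 1000/89 − 10 = 110/89 in (≈ 1.236 in)
Ia = 0.2S: 0.2·1.236 = 0.247 in (exactly 22/89)
Excess rainfall: 7.570 − 0.247 = 7.323 in; P > Ia so Q > 0
Q: (65173/8900)² ÷ (76173/8900) = 4247519929/677939700 in (≈ 6.265 in)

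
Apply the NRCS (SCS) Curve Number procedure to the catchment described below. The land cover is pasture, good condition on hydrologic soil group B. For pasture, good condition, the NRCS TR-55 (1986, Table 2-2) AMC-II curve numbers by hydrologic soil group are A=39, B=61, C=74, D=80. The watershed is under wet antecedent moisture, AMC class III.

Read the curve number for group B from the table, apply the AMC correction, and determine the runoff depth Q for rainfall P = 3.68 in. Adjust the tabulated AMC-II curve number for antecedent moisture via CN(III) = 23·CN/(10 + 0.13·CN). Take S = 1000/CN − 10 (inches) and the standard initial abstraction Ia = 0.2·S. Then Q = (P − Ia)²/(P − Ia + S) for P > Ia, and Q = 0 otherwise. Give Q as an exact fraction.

Q = 3001724944/1815797675 in ≈ 1.653 in

NRCS table: pasture, good condition, soil group B → CN(II) = 61
Adjust CN=61 to AMC III: 23·61/(10 + 0.13·61) → 1403 ÷ (1793/100) = 140300/1793 ≈ 78.249
Max retention: S = 1000/(140300/1793) − 10 = 3900/1403 in (≈ 2.780 in)
Ia = 0.2S: 0.2·2.780 = 0.556 in (exactly 780/1403)
Excess rainfall: 3.680 − 0.556 = 3.124 in; P > Ia so Q > 0
Runoff Q = (P−Ia)²/(P−Ia+S) = (3.124)²/(3.124+2.780) = 3001724944/1815797675 ≈ 1.653 in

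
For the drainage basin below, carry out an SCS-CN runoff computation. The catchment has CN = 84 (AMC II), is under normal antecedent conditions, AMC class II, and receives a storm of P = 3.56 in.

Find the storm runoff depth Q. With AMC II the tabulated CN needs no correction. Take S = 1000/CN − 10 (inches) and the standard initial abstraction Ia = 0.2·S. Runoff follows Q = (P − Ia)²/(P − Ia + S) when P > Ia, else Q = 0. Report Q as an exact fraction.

Average conditions: CN = 84 (no AMC adjustment).
S = 1000/84 − 10 = 40/21 in ≈ 1.905 in
Ia = 0.2·(40/21) = 8/21 in ≈ 0.381 in
Excess rainfall: 3.560 − 0.381 = 3.179 in; P > Ia so Q > 0
Q: (1669/525)² ÷ (2669/525) = 2785561/1401225 in (≈ 1.988 in)

Q = 2785561/1401225 in ≈ 1.988 in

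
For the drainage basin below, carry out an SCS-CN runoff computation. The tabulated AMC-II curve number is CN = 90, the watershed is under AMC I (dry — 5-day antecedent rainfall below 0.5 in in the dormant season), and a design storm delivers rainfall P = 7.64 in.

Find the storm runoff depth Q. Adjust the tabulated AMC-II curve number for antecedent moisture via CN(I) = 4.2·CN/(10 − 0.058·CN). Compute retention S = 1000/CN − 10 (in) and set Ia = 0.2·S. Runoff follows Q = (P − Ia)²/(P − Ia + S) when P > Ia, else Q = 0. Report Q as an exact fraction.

Q = 1128892801/217817775 in ≈ 5.183 in

CN(I) from CN(II)=90: (4.2·90)/(10 − 0.058·90) = 18900/239 ≈ 79.079
Max retention: S = 1000/(18900/239) − 10 = 500/189 in (≈ 2.646 in)
Ia = 0.2·(500/189) = 100/189 in ≈ 0.529 in
Since P=7.640 > Ia=0.529: effective rainfall P−Ia = 33599/4725 in
Runoff Q = (P−Ia)²/(P−Ia+S) = (7.111)²/(7.111+2.646) = 1128892801/217817775 ≈ 5.183 in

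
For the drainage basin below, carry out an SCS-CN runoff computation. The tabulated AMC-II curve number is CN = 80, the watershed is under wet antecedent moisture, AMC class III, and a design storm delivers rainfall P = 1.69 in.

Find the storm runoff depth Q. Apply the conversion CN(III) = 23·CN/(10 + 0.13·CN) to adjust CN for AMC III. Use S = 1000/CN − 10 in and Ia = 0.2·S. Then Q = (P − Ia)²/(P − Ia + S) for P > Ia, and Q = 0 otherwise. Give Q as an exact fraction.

Adjust CN=80 to AMC III: 23·80/(10 + 0.13·80) → 1840 ÷ (102/5) = 4600/51 ≈ 90.196
S = 1000/(4600/51) − 10 = 25/23 in ≈ 1.087 in
Ia = 0.2S: 0.2·1.087 = 0.217 in (exactly 5/23)
P − Ia = 1.690 − 0.217 = 3387/2300 ≈ 1.473 in (> 0, runoff occurs)
Q: (3387/2300)² ÷ (5887/2300) = 11471769/13540100 in (≈ 0.847 in)

Q = 11471769/13540100 in ≈ 0.847 in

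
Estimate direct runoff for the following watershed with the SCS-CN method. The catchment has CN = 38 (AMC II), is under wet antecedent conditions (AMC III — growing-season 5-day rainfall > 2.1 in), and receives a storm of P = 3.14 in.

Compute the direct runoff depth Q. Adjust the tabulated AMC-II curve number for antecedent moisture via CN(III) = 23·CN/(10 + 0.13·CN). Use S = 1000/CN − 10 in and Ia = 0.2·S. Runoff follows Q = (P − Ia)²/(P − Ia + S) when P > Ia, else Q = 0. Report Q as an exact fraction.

Q = 1414436881/4208506650 in ≈ 0.336 in

Wet (AMC III): CN(III) = 23·38/(10 + 0.13·38) = 874/(747/50) = 43700/747 ≈ 58.501
S = 1000/(43700/747) − 10 = 3100/437 in ≈ 7.094 in
Ia = 0.2·(3100/437) = 620/437 in ≈ 1.419 in
Excess rainfall: 3.140 − 1.419 = 1.721 in; P > Ia so Q > 0
Q = (37609/21850)²/((37609/21850) + 3100/437) = (1414436881/477422500)/(192609/21850) = 1414436881/4208506650 in ≈ 0.336 in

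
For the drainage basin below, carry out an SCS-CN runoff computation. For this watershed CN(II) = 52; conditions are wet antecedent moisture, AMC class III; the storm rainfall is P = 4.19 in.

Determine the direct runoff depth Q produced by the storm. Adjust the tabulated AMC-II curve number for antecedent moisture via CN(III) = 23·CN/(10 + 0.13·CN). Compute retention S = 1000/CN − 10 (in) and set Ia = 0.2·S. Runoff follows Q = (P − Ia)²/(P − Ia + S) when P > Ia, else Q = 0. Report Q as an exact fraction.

Q = 10257840961/6616301900 in ≈ 1.550 in

CN(III) from CN(II)=52: (23·52)/(10 + 0.13·52) = 29900/419 ≈ 71.360
Max retention: S = 1000/(29900/419) − 10 = 1200/299 in (≈ 4.013 in)
Initial abstraction Ia = S/5 = (1200/299)/5 = 240/299 ≈ 0.803 in
P − Ia = 4.190 − 0.803 = 101281/29900 ≈ 3.387 in (> 0, runoff occurs)
Q: (101281/29900)² ÷ (221281/29900) = 10257840961/6616301900 in (≈ 1.550 in)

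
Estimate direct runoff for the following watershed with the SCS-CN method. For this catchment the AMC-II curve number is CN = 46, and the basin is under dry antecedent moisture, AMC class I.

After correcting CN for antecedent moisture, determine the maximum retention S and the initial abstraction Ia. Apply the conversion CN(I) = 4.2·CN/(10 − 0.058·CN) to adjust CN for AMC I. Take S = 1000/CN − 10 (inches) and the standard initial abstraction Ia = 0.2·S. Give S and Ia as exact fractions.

Dry (AMC I): CN(I) = 4.2·46/(10 − 0.058·46) = (966/5)/(1833/250) = 16100/611 ≈ 26.350
Max retention: S = 1000/(16100/611) − 10 = 4500/161 in (≈ 27.950 in)
Initial abstraction Ia = S/5 = (4500/161)/5 = 900/161 ≈ 5.590 in

S = 4500/161 in ≈ 27.950 in; Ia = 900/161 in ≈ 5.590 in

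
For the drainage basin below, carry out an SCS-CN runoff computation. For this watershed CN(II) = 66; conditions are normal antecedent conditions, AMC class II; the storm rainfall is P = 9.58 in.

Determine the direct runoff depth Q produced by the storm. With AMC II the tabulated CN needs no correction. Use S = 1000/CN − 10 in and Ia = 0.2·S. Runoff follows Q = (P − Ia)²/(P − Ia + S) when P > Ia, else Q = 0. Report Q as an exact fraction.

Q = 199007449/37301550 in ≈ 5.335 in

CN(II) = 66; AMC II needs no correction.
Max retention: S = 1000/66 − 10 = 170/33 in (≈ 5.152 in)
Ia = 0.2·(170/33) = 34/33 in ≈ 1.030 in
Excess rainfall: 9.580 − 1.030 = 8.550 in; P > Ia so Q > 0
Q = (14107/1650)²/((14107/1650) + 170/33) = (199007449/2722500)/(22607/1650) = 199007449/37301550 in ≈ 5.335 in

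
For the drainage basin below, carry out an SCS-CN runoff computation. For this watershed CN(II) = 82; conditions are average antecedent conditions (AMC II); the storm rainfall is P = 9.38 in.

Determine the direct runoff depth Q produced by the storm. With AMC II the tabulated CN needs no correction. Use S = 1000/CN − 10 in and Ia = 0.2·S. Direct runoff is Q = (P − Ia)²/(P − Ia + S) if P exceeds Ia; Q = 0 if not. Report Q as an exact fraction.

AMC II — tabulated CN = 82 applies directly.
S = 1000/82 − 10 = 90/41 in ≈ 2.195 in
Ia = 0.2·(90/41) = 18/41 in ≈ 0.439 in
Since P=9.380 > Ia=0.439: effective rainfall P−Ia = 18329/2050 in
Q: (18329/2050)² ÷ (22829/2050) = 335952241/46799450 in (≈ 7.179 in)

Q = 335952241/46799450 in ≈ 7.179 in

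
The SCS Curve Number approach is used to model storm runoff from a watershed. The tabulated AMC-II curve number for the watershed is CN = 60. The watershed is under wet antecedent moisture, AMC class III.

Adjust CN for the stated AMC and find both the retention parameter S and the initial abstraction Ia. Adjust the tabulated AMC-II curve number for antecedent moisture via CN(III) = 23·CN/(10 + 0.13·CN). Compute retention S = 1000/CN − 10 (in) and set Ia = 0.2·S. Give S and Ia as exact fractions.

S = 200/69 in ≈ 2.899 in; Ia = 40/69 in ≈ 0.580 in

Wet (AMC III): CN(III) = 23·60/(10 + 0.13·60) = 1380/(89/5) = 6900/89 ≈ 77.528
Retention S: 1000/CN − 10 with CN=77.528 → S = 200/69 ≈ 2.899 in
Ia = 0.2S: 0.2·2.899 = 0.580 in (exactly 40/69)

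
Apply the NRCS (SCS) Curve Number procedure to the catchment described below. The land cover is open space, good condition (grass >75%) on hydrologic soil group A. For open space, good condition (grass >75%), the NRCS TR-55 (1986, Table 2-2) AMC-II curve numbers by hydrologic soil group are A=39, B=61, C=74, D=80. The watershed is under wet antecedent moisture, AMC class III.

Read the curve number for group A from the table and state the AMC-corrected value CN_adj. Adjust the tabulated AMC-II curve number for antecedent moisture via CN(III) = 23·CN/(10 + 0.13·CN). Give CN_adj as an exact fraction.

NRCS table: open space, good condition (grass >75%), soil group A → CN(II) = 39
Wet (AMC III): CN(III) = 23·39/(10 + 0.13·39) = 897/(1507/100) = 89700/1507 ≈ 59.522

CN_adj = 89700/1507 ≈ 59.522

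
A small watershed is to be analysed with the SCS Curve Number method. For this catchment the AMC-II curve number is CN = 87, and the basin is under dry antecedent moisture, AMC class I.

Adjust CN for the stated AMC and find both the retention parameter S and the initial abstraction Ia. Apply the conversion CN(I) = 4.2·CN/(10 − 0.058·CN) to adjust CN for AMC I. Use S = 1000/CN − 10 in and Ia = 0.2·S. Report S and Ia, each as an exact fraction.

CN(I) from CN(II)=87: (4.2·87)/(10 − 0.058·87) = 182700/2477 ≈ 73.759
S = 1000/(182700/2477) − 10 = 6500/1827 in ≈ 3.558 in
Initial abstraction Ia = S/5 = (6500/1827)/5 = 1300/1827 ≈ 0.712 in

S = 6500/1827 in ≈ 3.558 in; Ia = 1300/1827 in ≈ 0.712 in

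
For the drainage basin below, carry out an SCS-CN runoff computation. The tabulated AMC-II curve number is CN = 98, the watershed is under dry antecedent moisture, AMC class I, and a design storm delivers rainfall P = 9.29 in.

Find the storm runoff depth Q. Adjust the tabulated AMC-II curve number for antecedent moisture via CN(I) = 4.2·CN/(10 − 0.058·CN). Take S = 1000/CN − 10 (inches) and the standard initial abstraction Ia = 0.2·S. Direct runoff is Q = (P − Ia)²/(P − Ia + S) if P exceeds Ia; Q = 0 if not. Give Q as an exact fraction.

CN(I) from CN(II)=98: (4.2·98)/(10 − 0.058·98) = 102900/1079 ≈ 95.366
S = 1000/(102900/1079) − 10 = 500/1029 in ≈ 0.486 in
Ia = 0.2S: 0.2·0.486 = 0.097 in (exactly 100/1029)
P − Ia = 9.290 − 0.097 = 945941/102900 ≈ 9.193 in (> 0, runoff occurs)
Q = (945941/102900)²/((945941/102900) + 500/1029) = (894804375481/10588410000)/(995941/102900) = 894804375481/102482328900 in ≈ 8.731 in

Q = 894804375481/102482328900 in ≈ 8.731 in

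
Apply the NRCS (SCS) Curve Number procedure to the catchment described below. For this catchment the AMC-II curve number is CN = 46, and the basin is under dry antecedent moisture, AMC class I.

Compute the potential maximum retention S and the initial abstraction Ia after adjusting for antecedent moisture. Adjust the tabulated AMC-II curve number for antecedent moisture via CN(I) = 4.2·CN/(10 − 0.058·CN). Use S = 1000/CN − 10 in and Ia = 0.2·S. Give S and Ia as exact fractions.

S = 4500/161 in ≈ 27.950 in; Ia = 900/161 in ≈ 5.590 in

Dry (AMC I): CN(I) = 4.2·46/(10 − 0.058·46) = (966/5)/(1833/250) = 16100/611 ≈ 26.350
S = 1000/(16100/611) − 10 = 4500/161 in ≈ 27.950 in
Ia = 0.2·(4500/161) = 900/161 in ≈ 5.590 in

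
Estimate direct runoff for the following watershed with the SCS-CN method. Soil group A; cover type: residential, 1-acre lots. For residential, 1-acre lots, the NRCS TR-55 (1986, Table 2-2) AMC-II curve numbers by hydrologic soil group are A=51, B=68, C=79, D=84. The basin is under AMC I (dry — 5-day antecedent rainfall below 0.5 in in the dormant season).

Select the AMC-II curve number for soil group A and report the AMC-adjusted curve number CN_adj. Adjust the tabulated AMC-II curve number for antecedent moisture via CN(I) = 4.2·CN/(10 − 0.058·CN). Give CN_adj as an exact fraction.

NRCS table: residential, 1-acre lots, soil group A → CN(II) = 51
Dry (AMC I): CN(I) = 4.2·51/(10 − 0.058·51) = (1071/5)/(3521/500) = 15300/503 ≈ 30.417

CN_adj = 15300/503 ≈ 30.417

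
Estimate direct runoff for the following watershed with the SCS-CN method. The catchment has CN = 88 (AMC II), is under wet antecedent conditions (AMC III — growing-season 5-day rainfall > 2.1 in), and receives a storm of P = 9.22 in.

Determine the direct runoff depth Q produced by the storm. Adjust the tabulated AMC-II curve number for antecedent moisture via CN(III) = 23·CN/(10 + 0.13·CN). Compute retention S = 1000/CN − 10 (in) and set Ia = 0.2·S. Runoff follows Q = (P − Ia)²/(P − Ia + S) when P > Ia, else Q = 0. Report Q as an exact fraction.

Adjust CN=88 to AMC III: 23·88/(10 + 0.13·88) → 2024 ÷ (536/25) = 6325/67 ≈ 94.403
Retention S: 1000/CN − 10 with CN=94.403 → S = 150/253 ≈ 0.593 in
Ia = 0.2S: 0.2·0.593 = 0.119 in (exactly 30/253)
P − Ia = 9.220 − 0.119 = 115133/12650 ≈ 9.101 in (> 0, runoff occurs)
Q: (115133/12650)² ÷ (122633/12650) = 13255607689/1551307450 in (≈ 8.545 in)

Q = 13255607689/1551307450 in ≈ 8.545 in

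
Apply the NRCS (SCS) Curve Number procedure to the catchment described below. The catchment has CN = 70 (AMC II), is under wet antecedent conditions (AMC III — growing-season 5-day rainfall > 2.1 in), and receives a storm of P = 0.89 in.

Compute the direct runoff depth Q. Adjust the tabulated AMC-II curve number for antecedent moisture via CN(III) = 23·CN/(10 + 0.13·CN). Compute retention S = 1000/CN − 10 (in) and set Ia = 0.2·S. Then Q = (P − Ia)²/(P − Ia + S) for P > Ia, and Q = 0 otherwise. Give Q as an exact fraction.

CN(III) from CN(II)=70: (23·70)/(10 + 0.13·70) = 16100/191 ≈ 84.293
Retention S: 1000/CN − 10 with CN=84.293 → S = 300/161 ≈ 1.863 in
Ia = 0.2S: 0.2·1.863 = 0.373 in (exactly 60/161)
P − Ia = 0.890 − 0.373 = 8329/16100 ≈ 0.517 in (> 0, runoff occurs)
Q = (8329/16100)²/((8329/16100) + 300/161) = (69372241/259210000)/(38329/16100) = 69372241/617096900 in ≈ 0.112 in

Q = 69372241/617096900 in ≈ 0.112 in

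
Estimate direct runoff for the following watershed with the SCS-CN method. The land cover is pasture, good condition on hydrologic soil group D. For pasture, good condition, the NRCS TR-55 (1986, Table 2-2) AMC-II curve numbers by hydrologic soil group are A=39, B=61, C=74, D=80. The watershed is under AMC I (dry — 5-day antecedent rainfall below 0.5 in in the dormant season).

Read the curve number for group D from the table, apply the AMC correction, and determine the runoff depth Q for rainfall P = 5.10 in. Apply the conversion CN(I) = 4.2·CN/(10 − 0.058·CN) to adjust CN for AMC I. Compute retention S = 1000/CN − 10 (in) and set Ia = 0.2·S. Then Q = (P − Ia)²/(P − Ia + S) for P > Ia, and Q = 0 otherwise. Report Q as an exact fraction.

NRCS table: pasture, good condition, soil group D → CN(II) = 80
Dry (AMC I): CN(I) = 4.2·80/(10 − 0.058·80) = 336/(134/25) = 4200/67 ≈ 62.687
Retention S: 1000/CN − 10 with CN=62.687 → S = 125/21 ≈ 5.952 in
Ia = 0.2·(125/21) = 25/21 in ≈ 1.190 in
Since P=5.100 > Ia=1.190: effective rainfall P−Ia = 821/210 in
Q = (821/210)²/((821/210) + 125/21) = (674041/44100)/(2071/210) = 674041/434910 in ≈ 1.550 in

Q = 674041/434910 in ≈ 1.550 in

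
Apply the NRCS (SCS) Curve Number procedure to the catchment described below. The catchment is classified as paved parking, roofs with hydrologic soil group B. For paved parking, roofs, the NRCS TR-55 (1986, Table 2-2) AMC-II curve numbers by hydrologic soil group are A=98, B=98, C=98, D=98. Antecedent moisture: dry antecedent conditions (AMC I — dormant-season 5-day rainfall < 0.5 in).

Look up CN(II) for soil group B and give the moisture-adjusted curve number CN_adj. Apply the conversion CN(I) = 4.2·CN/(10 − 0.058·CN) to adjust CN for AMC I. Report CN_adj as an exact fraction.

NRCS table: paved parking, roofs, soil group B → CN(II) = 98
Dry (AMC I): CN(I) = 4.2·98/(10 − 0.058·98) = (2058/5)/(1079/250) = 102900/1079 ≈ 95.366

CN_adj = 102900/1079 ≈ 95.366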